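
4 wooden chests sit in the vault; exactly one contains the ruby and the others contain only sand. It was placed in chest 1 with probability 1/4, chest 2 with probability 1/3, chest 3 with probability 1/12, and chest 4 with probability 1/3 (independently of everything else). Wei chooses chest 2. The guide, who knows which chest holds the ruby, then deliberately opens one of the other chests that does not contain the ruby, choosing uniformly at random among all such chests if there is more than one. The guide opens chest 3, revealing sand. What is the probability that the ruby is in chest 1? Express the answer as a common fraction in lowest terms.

9/29

Apply Bayes' rule, conditioning on where the ruby actually is.
If it is in chest 1 (prior 1/4): the guide has 2 equally likely choices, so probability 1/2; weight (1/4)·(1/2) = 1/8.
If it is in chest 2 (prior 1/3): the guide has 3 equally likely choices, so probability 1/3; weight (1/3)·(1/3) = 1/9.
If it is in chest 3 (prior 1/12): the guide opened chest 3, so this case is ruled out; weight (1/12)·0 = 0.
If it is in chest 4 (prior 1/3): the guide has 2 equally likely choices, so probability 1/2; weight (1/3)·(1/2) = 1/6.
The weights sum to 29/72.
So P(the ruby in chest 1 | the guide opened chest 3) = (1/8) / (29/72) = 9/29.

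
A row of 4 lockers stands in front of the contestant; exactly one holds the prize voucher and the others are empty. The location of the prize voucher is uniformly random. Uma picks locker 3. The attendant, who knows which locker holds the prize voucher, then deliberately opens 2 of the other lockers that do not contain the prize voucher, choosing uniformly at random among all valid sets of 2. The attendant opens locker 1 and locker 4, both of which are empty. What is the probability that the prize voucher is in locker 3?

1/4

Apply Bayes' rule, conditioning on where the prize voucher actually is.
If it is in either of lockers 1 and 4 (prior 1/4 each): that locker was opened and seen not to hold the prize — ruled out; weight (1/4)·0 = 0 each.
If it is in locker 2 (prior 1/4): the attendant has no choice, probability 1; weight (1/4)·1 = 1/4.
If it is in locker 3 (prior 1/4): the attendant has 3 equally likely choices, so probability 1/3; weight (1/4)·(1/3) = 1/12.
The weights sum to 1/3.
So P(the prize voucher in locker 3 | the attendant opened locker 1 and locker 4) = (1/12) / (1/3) = 1/4.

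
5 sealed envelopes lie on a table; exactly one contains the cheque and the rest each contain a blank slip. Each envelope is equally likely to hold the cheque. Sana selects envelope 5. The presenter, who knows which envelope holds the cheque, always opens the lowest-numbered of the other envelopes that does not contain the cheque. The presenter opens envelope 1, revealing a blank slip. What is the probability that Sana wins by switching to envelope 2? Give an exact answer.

Condition on the true location of the cheque.
If it is in envelope 1 (prior 1/5): the presenter opened envelope 1, so this case is ruled out; weight (1/5)·0 = 0.
If it is in any of envelopes 2, 3, 4, and 5 (prior 1/5 each): envelope 1 is the lowest-numbered option available, probability 1; weight (1/5)·1 = 1/5 each.
The weights sum to 4/5.
So P(the cheque in envelope 2 | the presenter opened envelope 1) = (1/5) / (4/5) = 1/4.

1/4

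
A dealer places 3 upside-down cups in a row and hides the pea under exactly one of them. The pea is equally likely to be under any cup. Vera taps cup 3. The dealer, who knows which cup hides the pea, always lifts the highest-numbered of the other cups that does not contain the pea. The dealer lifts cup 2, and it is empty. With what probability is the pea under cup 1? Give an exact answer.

1/2

Condition on the true location of the pea.
If it is under either of cups 1 and 3 (prior 1/3 each): cup 2 is the highest-numbered option available, probability 1; weight (1/3)·1 = 1/3 each.
If it is under cup 2 (prior 1/3): the dealer opened cup 2, so this case is ruled out; weight (1/3)·0 = 0.
The weights sum to 2/3.
So P(the pea under cup 1 | the dealer opened cup 2) = (1/3) / (2/3) = 1/2.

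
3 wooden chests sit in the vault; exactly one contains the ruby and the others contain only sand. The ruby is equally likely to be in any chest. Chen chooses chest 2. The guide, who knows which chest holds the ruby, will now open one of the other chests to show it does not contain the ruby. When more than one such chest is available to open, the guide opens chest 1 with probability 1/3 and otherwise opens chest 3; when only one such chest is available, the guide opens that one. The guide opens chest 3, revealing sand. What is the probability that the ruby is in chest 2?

Condition on the true location of the ruby.
If it is in chest 1 (prior 1/3): only chest 3 is available, probability 1; weight (1/3)·1 = 1/3.
If it is in chest 2 (prior 1/3): chest 1 is available but not opened, probability 2/3; weight (1/3)·(2/3) = 2/9.
If it is in chest 3 (prior 1/3): the guide opened chest 3, so this case is ruled out; weight (1/3)·0 = 0.
The weights sum to 5/9.
So P(the ruby in chest 2 | the guide opened chest 3) = (2/9) / (5/9) = 2/5.

2/5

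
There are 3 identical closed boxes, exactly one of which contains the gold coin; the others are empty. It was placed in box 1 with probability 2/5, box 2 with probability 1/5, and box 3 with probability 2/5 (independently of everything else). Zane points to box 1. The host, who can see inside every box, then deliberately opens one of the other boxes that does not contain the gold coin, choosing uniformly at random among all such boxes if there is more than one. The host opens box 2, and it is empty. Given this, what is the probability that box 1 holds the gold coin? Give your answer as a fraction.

Condition on the true location of the gold coin.
If it is in box 1 (prior 2/5): the host has 2 equally likely choices, so probability 1/2; weight (2/5)·(1/2) = 1/5.
If it is in box 2 (prior 1/5): the host opened box 2, so this case is ruled out; weight (1/5)·0 = 0.
If it is in box 3 (prior 2/5): the host has no choice, probability 1; weight (2/5)·1 = 2/5.
The weights sum to 3/5.
So P(the gold coin in box 1 | the host opened box 2) = (1/5) / (3/5) = 1/3.

1/3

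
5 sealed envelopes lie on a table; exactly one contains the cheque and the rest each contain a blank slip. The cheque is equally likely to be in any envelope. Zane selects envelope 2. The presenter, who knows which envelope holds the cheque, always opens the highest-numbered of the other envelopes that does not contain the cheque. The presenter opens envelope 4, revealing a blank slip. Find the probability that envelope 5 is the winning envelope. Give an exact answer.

Apply Bayes' rule, conditioning on where the cheque actually is.
If it is in any of envelopes 1, 2, and 3 (prior 1/5 each): the presenter would have opened envelope 5 instead, probability 0; weight (1/5)·0 = 0 each.
If it is in envelope 4 (prior 1/5): the presenter opened envelope 4, so this case is ruled out; weight (1/5)·0 = 0.
If it is in envelope 5 (prior 1/5): envelope 4 is the highest-numbered option available, probability 1; weight (1/5)·1 = 1/5.
The weights sum to 1/5.
So P(the cheque in envelope 5 | the presenter opened envelope 4) = (1/5) / (1/5) = 1.

1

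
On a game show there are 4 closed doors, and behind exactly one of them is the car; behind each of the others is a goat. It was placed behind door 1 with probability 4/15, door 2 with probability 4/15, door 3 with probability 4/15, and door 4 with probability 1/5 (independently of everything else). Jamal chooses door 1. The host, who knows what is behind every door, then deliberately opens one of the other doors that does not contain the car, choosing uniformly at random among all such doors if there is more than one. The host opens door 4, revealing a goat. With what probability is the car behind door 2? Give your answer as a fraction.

Condition on the true location of the car.
If it is behind door 1 (prior 4/15): the host has 3 equally likely choices, so probability 1/3; weight (4/15)·(1/3) = 4/45.
If it is behind either of doors 2 and 3 (prior 4/15 each): the host has 2 equally likely choices, so probability 1/2; weight (4/15)·(1/2) = 2/15 each.
If it is behind door 4 (prior 1/5): the host opened door 4, so this case is ruled out; weight (1/5)·0 = 0.
The weights sum to 16/45.
So P(the car behind door 2 | the host opened door 4) = (2/15) / (16/45) = 3/8.

3/8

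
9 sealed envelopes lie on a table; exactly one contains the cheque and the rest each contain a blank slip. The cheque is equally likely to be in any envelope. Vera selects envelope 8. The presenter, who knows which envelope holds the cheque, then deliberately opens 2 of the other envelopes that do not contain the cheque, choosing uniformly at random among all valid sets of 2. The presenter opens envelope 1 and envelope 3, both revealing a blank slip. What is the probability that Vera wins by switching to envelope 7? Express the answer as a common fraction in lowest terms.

Apply Bayes' rule, conditioning on where the cheque actually is.
If it is in either of envelopes 1 and 3 (prior 1/9 each): that envelope was opened and seen not to hold the prize — ruled out; weight (1/9)·0 = 0 each.
If it is in any of envelopes 2, 4, 5, 6, 7, and 9 (prior 1/9 each): the presenter has 21 equally likely choices, so probability 1/21; weight (1/9)·(1/21) = 1/189 each.
If it is in envelope 8 (prior 1/9): the presenter has 28 equally likely choices, so probability 1/28; weight (1/9)·(1/28) = 1/252.
The weights sum to 1/28.
So P(the cheque in envelope 7 | the presenter opened envelope 1 and envelope 3) = (1/189) / (1/28) = 4/27.

4/27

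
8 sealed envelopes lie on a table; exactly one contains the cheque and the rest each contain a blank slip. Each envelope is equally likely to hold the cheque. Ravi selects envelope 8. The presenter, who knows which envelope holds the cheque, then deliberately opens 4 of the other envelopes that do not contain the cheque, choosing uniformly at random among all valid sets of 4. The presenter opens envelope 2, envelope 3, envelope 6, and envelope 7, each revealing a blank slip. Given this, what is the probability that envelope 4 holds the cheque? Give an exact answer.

7/24

Apply Bayes' rule, conditioning on where the cheque actually is.
If it is in any of envelopes 1, 4, and 5 (prior 1/8 each): the presenter has 15 equally likely choices, so probability 1/15; weight (1/8)·(1/15) = 1/120 each.
If it is in any of envelopes 2, 3, 6, and 7 (prior 1/8 each): that envelope was opened and seen not to hold the prize — ruled out; weight (1/8)·0 = 0 each.
If it is in envelope 8 (prior 1/8): the presenter has 35 equally likely choices, so probability 1/35; weight (1/8)·(1/35) = 1/280.
The weights sum to 1/35.
So P(the cheque in envelope 4 | the presenter opened envelope 2, envelope 3, envelope 6, and envelope 7) = (1/120) / (1/35) = 7/24.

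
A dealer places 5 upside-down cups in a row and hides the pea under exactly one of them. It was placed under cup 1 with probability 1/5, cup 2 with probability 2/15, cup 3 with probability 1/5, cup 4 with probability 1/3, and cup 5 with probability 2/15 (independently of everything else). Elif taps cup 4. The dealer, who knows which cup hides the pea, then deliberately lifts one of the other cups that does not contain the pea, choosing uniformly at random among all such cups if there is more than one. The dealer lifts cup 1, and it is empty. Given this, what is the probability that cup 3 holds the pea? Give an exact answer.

Apply Bayes' rule, conditioning on where the pea actually is.
If it is under cup 1 (prior 1/5): the dealer opened cup 1, so this case is ruled out; weight (1/5)·0 = 0.
If it is under either of cups 2 and 5 (prior 2/15 each): the dealer has 3 equally likely choices, so probability 1/3; weight (2/15)·(1/3) = 2/45 each.
If it is under cup 3 (prior 1/5): the dealer has 3 equally likely choices, so probability 1/3; weight (1/5)·(1/3) = 1/15.
If it is under cup 4 (prior 1/3): the dealer has 4 equally likely choices, so probability 1/4; weight (1/3)·(1/4) = 1/12.
The weights sum to 43/180.
So P(the pea under cup 3 | the dealer opened cup 1) = (1/15) / (43/180) = 12/43.

12/43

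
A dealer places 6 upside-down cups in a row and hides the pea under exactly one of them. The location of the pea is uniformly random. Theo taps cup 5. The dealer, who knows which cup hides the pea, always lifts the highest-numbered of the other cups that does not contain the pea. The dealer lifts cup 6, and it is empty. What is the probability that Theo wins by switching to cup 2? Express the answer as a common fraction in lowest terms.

Condition on the true location of the pea.
If it is under any of cups 1, 2, 3, 4, and 5 (prior 1/6 each): cup 6 is the highest-numbered option available, probability 1; weight (1/6)·1 = 1/6 each.
If it is under cup 6 (prior 1/6): the dealer opened cup 6, so this case is ruled out; weight (1/6)·0 = 0.
The weights sum to 5/6.
So P(the pea under cup 2 | the dealer opened cup 6) = (1/6) / (5/6) = 1/5.

1/5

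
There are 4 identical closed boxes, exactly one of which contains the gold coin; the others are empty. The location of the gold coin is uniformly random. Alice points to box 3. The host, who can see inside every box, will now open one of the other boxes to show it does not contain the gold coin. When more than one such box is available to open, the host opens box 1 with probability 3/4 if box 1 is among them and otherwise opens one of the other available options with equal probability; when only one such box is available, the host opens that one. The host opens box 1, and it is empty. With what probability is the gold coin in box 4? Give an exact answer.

Apply Bayes' rule, conditioning on where the gold coin actually is.
If it is in box 1 (prior 1/4): the host opened box 1, so this case is ruled out; weight (1/4)·0 = 0.
If it is in any of boxes 2, 3, and 4 (prior 1/4 each): box 1 is available, opened with probability 3/4; weight (1/4)·(3/4) = 3/16 each.
The weights sum to 9/16.
So P(the gold coin in box 4 | the host opened box 1) = (3/16) / (9/16) = 1/3.

1/3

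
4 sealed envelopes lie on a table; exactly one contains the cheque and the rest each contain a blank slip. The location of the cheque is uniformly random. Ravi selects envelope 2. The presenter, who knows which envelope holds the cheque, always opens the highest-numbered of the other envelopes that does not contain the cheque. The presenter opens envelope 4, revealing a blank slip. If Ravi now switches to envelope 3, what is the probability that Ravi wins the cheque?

Apply Bayes' rule, conditioning on where the cheque actually is.
If it is in any of envelopes 1, 2, and 3 (prior 1/4 each): envelope 4 is the highest-numbered option available, probability 1; weight (1/4)·1 = 1/4 each.
If it is in envelope 4 (prior 1/4): the presenter opened envelope 4, so this case is ruled out; weight (1/4)·0 = 0.
The weights sum to 3/4.
So P(the cheque in envelope 3 | the presenter opened envelope 4) = (1/4) / (3/4) = 1/3.

1/3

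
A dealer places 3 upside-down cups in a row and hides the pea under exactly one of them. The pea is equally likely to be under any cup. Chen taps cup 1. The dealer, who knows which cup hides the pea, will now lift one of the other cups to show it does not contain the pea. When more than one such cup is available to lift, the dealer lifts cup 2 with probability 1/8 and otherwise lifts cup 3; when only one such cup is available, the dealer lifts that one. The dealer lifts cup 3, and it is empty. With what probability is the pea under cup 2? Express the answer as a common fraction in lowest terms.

Condition on the true location of the pea.
If it is under cup 1 (prior 1/3): cup 2 is available but not opened, probability 7/8; weight (1/3)·(7/8) = 7/24.
If it is under cup 2 (prior 1/3): only cup 3 is available, probability 1; weight (1/3)·1 = 1/3.
If it is under cup 3 (prior 1/3): the dealer opened cup 3, so this case is ruled out; weight (1/3)·0 = 0.
The weights sum to 5/8.
So P(the pea under cup 2 | the dealer opened cup 3) = (1/3) / (5/8) = 8/15.

8/15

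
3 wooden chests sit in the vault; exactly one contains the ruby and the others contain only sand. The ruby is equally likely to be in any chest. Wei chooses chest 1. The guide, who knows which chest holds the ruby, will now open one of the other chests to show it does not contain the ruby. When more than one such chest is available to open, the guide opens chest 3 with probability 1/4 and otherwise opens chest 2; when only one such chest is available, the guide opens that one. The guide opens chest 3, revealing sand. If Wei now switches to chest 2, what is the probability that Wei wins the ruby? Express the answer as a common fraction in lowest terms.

4/5

Apply Bayes' rule, conditioning on where the ruby actually is.
If it is in chest 1 (prior 1/3): chest 3 is available, opened with probability 1/4; weight (1/3)·(1/4) = 1/12.
If it is in chest 2 (prior 1/3): only chest 3 is available, probability 1; weight (1/3)·1 = 1/3.
If it is in chest 3 (prior 1/3): the guide opened chest 3, so this case is ruled out; weight (1/3)·0 = 0.
The weights sum to 5/12.
So P(the ruby in chest 2 | the guide opened chest 3) = (1/3) / (5/12) = 4/5.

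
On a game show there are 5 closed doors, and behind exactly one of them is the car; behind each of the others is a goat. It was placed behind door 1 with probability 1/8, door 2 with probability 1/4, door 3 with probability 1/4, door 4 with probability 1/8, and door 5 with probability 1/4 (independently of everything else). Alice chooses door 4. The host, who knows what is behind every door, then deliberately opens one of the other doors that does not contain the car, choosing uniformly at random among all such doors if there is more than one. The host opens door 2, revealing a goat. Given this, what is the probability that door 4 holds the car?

3/23

Apply Bayes' rule, conditioning on where the car actually is.
If it is behind door 1 (prior 1/8): the host has 3 equally likely choices, so probability 1/3; weight (1/8)·(1/3) = 1/24.
If it is behind door 2 (prior 1/4): the host opened door 2, so this case is ruled out; weight (1/4)·0 = 0.
If it is behind either of doors 3 and 5 (prior 1/4 each): the host has 3 equally likely choices, so probability 1/3; weight (1/4)·(1/3) = 1/12 each.
If it is behind door 4 (prior 1/8): the host has 4 equally likely choices, so probability 1/4; weight (1/8)·(1/4) = 1/32.
The weights sum to 23/96.
So P(the car behind door 4 | the host opened door 2) = (1/32) / (23/96) = 3/23.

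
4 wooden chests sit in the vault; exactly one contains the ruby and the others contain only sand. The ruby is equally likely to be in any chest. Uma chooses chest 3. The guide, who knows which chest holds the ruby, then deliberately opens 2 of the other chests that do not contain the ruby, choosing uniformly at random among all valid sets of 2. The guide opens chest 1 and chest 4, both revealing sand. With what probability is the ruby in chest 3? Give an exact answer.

Condition on the true location of the ruby.
If it is in either of chests 1 and 4 (prior 1/4 each): that chest was opened and seen not to hold the prize — ruled out; weight (1/4)·0 = 0 each.
If it is in chest 2 (prior 1/4): the guide has no choice, probability 1; weight (1/4)·1 = 1/4.
If it is in chest 3 (prior 1/4): the guide has 3 equally likely choices, so probability 1/3; weight (1/4)·(1/3) = 1/12.
The weights sum to 1/3.
So P(the ruby in chest 3 | the guide opened chest 1 and chest 4) = (1/12) / (1/3) = 1/4.

1/4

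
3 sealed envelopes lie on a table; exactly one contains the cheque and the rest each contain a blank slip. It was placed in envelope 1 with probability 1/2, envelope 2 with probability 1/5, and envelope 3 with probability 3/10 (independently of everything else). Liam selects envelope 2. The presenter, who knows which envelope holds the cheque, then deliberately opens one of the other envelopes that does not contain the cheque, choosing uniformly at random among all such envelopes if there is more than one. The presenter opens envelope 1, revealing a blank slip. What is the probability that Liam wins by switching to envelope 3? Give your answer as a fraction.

3/4

Consider each possible location of the cheque in turn.
If it is in envelope 1 (prior 1/2): the presenter opened envelope 1, so this case is ruled out; weight (1/2)·0 = 0.
If it is in envelope 2 (prior 1/5): the presenter has 2 equally likely choices, so probability 1/2; weight (1/5)·(1/2) = 1/10.
If it is in envelope 3 (prior 3/10): the presenter has no choice, probability 1; weight (3/10)·1 = 3/10.
The weights sum to 2/5.
So P(the cheque in envelope 3 | the presenter opened envelope 1) = (3/10) / (2/5) = 3/4.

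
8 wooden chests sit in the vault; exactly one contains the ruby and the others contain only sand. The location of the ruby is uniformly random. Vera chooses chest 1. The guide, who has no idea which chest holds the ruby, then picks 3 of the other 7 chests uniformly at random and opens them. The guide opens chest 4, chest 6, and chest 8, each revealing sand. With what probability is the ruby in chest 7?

Because the guide chose which chests to open without knowing where the ruby is, the choice is independent of the prize location. Learning that none of the 3 opened chests holds the ruby simply rules out those 3 locations and leaves the remaining 5 chests still equally likely by symmetry.
So P(the ruby in chest 7) = 1/5.

1/5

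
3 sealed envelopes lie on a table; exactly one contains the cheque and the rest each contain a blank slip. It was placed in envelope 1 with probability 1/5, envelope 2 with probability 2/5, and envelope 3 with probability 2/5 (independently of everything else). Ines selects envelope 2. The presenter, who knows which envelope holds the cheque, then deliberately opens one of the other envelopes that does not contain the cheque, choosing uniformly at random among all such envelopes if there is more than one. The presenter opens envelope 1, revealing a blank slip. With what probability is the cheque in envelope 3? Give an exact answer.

Condition on the true location of the cheque.
If it is in envelope 1 (prior 1/5): the presenter opened envelope 1, so this case is ruled out; weight (1/5)·0 = 0.
If it is in envelope 2 (prior 2/5): the presenter has 2 equally likely choices, so probability 1/2; weight (2/5)·(1/2) = 1/5.
If it is in envelope 3 (prior 2/5): the presenter has no choice, probability 1; weight (2/5)·1 = 2/5.
The weights sum to 3/5.
So P(the cheque in envelope 3 | the presenter opened envelope 1) = (2/5) / (3/5) = 2/3.

2/3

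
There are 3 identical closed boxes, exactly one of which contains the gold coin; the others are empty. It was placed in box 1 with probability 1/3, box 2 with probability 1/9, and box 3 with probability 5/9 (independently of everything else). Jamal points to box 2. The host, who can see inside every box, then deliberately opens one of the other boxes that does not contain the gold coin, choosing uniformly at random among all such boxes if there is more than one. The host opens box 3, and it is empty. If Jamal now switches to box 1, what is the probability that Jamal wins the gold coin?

Condition on the true location of the gold coin.
If it is in box 1 (prior 1/3): the host has no choice, probability 1; weight (1/3)·1 = 1/3.
If it is in box 2 (prior 1/9): the host has 2 equally likely choices, so probability 1/2; weight (1/9)·(1/2) = 1/18.
If it is in box 3 (prior 5/9): the host opened box 3, so this case is ruled out; weight (5/9)·0 = 0.
The weights sum to 7/18.
So P(the gold coin in box 1 | the host opened box 3) = (1/3) / (7/18) = 6/7.

6/7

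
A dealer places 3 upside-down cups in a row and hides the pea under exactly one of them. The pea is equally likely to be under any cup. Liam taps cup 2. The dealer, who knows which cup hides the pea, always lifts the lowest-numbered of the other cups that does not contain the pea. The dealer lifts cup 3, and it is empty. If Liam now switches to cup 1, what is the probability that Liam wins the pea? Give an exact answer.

1

Apply Bayes' rule, conditioning on where the pea actually is.
If it is under cup 1 (prior 1/3): cup 3 is the lowest-numbered option available, probability 1; weight (1/3)·1 = 1/3.
If it is under cup 2 (prior 1/3): the dealer would have opened cup 1 instead, probability 0; weight (1/3)·0 = 0.
If it is under cup 3 (prior 1/3): the dealer opened cup 3, so this case is ruled out; weight (1/3)·0 = 0.
The weights sum to 1/3.
So P(the pea under cup 1 | the dealer opened cup 3) = (1/3) / (1/3) = 1.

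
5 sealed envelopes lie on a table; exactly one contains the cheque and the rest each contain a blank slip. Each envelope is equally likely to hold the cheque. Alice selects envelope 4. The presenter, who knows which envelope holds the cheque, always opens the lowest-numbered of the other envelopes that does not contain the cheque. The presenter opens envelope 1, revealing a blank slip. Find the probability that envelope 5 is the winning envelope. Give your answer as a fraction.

Consider each possible location of the cheque in turn.
If it is in envelope 1 (prior 1/5): the presenter opened envelope 1, so this case is ruled out; weight (1/5)·0 = 0.
If it is in any of envelopes 2, 3, 4, and 5 (prior 1/5 each): envelope 1 is the lowest-numbered option available, probability 1; weight (1/5)·1 = 1/5 each.
The weights sum to 4/5.
So P(the cheque in envelope 5 | the presenter opened envelope 1) = (1/5) / (4/5) = 1/4.

1/4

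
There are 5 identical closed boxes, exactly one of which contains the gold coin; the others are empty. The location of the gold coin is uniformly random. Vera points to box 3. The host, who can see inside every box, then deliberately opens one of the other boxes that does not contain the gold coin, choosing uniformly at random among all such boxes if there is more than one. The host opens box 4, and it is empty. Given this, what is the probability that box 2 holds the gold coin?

4/15

Consider each possible location of the gold coin in turn.
If it is in any of boxes 1, 2, and 5 (prior 1/5 each): the host has 3 equally likely choices, so probability 1/3; weight (1/5)·(1/3) = 1/15 each.
If it is in box 3 (prior 1/5): the host has 4 equally likely choices, so probability 1/4; weight (1/5)·(1/4) = 1/20.
If it is in box 4 (prior 1/5): the host opened box 4, so this case is ruled out; weight (1/5)·0 = 0.
The weights sum to 1/4.
So P(the gold coin in box 2 | the host opened box 4) = (1/15) / (1/4) = 4/15.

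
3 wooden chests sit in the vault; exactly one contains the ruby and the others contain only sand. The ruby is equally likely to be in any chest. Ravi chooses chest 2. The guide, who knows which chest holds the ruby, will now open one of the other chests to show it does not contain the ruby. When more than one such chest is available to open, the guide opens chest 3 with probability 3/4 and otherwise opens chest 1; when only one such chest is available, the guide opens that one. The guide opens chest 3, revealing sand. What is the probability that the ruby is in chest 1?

4/7

Consider each possible location of the ruby in turn.
If it is in chest 1 (prior 1/3): only chest 3 is available, probability 1; weight (1/3)·1 = 1/3.
If it is in chest 2 (prior 1/3): chest 3 is available, opened with probability 3/4; weight (1/3)·(3/4) = 1/4.
If it is in chest 3 (prior 1/3): the guide opened chest 3, so this case is ruled out; weight (1/3)·0 = 0.
The weights sum to 7/12.
So P(the ruby in chest 1 | the guide opened chest 3) = (1/3) / (7/12) = 4/7.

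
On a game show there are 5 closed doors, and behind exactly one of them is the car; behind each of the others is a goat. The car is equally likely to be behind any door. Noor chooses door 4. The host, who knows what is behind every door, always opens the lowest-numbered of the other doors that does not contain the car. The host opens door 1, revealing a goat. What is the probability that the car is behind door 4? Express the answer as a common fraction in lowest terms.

Apply Bayes' rule, conditioning on where the car actually is.
If it is behind door 1 (prior 1/5): the host opened door 1, so this case is ruled out; weight (1/5)·0 = 0.
If it is behind any of doors 2, 3, 4, and 5 (prior 1/5 each): door 1 is the lowest-numbered option available, probability 1; weight (1/5)·1 = 1/5 each.
The weights sum to 4/5.
So P(the car behind door 4 | the host opened door 1) = (1/5) / (4/5) = 1/4.

1/4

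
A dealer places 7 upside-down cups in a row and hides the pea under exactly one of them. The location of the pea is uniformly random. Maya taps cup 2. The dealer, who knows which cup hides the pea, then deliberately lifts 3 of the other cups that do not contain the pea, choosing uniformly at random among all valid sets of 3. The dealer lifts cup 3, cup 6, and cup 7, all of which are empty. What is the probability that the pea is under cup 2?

1/7

Apply Bayes' rule, conditioning on where the pea actually is.
If it is under any of cups 1, 4, and 5 (prior 1/7 each): the dealer has 10 equally likely choices, so probability 1/10; weight (1/7)·(1/10) = 1/70 each.
If it is under cup 2 (prior 1/7): the dealer has 20 equally likely choices, so probability 1/20; weight (1/7)·(1/20) = 1/140.
If it is under any of cups 3, 6, and 7 (prior 1/7 each): that cup was opened and seen not to hold the prize — ruled out; weight (1/7)·0 = 0 each.
The weights sum to 1/20.
So P(the pea under cup 2 | the dealer opened cup 3, cup 6, and cup 7) = (1/140) / (1/20) = 1/7.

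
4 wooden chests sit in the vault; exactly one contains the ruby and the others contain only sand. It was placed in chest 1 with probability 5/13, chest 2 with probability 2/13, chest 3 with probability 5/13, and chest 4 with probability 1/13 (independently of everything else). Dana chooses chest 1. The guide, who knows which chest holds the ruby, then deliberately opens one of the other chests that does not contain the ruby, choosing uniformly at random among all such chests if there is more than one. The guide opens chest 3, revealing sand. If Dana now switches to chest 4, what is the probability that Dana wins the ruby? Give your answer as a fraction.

Condition on the true location of the ruby.
If it is in chest 1 (prior 5/13): the guide has 3 equally likely choices, so probability 1/3; weight (5/13)·(1/3) = 5/39.
If it is in chest 2 (prior 2/13): the guide has 2 equally likely choices, so probability 1/2; weight (2/13)·(1/2) = 1/13.
If it is in chest 3 (prior 5/13): the guide opened chest 3, so this case is ruled out; weight (5/13)·0 = 0.
If it is in chest 4 (prior 1/13): the guide has 2 equally likely choices, so probability 1/2; weight (1/13)·(1/2) = 1/26.
The weights sum to 19/78.
So P(the ruby in chest 4 | the guide opened chest 3) = (1/26) / (19/78) = 3/19.

3/19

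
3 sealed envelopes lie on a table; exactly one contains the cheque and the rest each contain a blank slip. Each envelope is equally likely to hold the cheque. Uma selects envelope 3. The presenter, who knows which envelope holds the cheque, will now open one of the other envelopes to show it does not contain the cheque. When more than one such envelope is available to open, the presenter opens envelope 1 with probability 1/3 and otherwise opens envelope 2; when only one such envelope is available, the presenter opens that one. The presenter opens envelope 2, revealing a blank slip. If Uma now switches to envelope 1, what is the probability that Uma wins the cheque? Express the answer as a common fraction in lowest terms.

3/5

Consider each possible location of the cheque in turn.
If it is in envelope 1 (prior 1/3): only envelope 2 is available, probability 1; weight (1/3)·1 = 1/3.
If it is in envelope 2 (prior 1/3): the presenter opened envelope 2, so this case is ruled out; weight (1/3)·0 = 0.
If it is in envelope 3 (prior 1/3): envelope 1 is available but not opened, probability 2/3; weight (1/3)·(2/3) = 2/9.
The weights sum to 5/9.
So P(the cheque in envelope 1 | the presenter opened envelope 2) = (1/3) / (5/9) = 3/5.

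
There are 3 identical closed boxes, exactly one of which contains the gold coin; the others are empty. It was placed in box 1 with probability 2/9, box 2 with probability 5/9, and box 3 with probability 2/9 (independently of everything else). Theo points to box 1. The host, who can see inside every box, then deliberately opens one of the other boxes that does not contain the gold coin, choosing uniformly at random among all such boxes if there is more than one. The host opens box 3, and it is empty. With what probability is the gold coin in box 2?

Consider each possible location of the gold coin in turn.
If it is in box 1 (prior 2/9): the host has 2 equally likely choices, so probability 1/2; weight (2/9)·(1/2) = 1/9.
If it is in box 2 (prior 5/9): the host has no choice, probability 1; weight (5/9)·1 = 5/9.
If it is in box 3 (prior 2/9): the host opened box 3, so this case is ruled out; weight (2/9)·0 = 0.
The weights sum to 2/3.
So P(the gold coin in box 2 | the host opened box 3) = (5/9) / (2/3) = 5/6.

5/6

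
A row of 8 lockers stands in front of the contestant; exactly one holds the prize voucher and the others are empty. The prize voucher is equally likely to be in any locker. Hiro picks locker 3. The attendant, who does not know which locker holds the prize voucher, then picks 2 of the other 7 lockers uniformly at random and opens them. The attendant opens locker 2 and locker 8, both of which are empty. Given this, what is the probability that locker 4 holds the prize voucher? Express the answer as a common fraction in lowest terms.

1/6

Consider each possible location of the prize voucher in turn.
If it is in any of lockers 1, 3, 4, 5, 6, and 7 (prior 1/8 each): the attendant picks exactly this set with probability 1/21 regardless, and none is the prize; weight (1/8)·(1/21) = 1/168 each.
If it is in either of lockers 2 and 8 (prior 1/8 each): that locker was opened and seen not to hold the prize — ruled out; weight (1/8)·0 = 0 each.
The weights sum to 1/28.
So P(the prize voucher in locker 4 | the attendant opened locker 2 and locker 8) = (1/168) / (1/28) = 1/6.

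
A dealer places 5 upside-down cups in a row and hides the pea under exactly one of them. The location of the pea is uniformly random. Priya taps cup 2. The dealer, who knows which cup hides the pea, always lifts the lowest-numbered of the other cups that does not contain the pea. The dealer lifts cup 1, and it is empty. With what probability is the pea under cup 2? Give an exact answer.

1/4

Apply Bayes' rule, conditioning on where the pea actually is.
If it is under cup 1 (prior 1/5): the dealer opened cup 1, so this case is ruled out; weight (1/5)·0 = 0.
If it is under any of cups 2, 3, 4, and 5 (prior 1/5 each): cup 1 is the lowest-numbered option available, probability 1; weight (1/5)·1 = 1/5 each.
The weights sum to 4/5.
So P(the pea under cup 2 | the dealer opened cup 1) = (1/5) / (4/5) = 1/4.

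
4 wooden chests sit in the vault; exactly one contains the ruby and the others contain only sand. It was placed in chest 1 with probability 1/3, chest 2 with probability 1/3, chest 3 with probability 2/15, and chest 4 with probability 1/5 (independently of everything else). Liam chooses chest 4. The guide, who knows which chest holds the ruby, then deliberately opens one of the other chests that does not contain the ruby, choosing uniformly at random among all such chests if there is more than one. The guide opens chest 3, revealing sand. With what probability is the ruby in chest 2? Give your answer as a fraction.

5/12

Condition on the true location of the ruby.
If it is in either of chests 1 and 2 (prior 1/3 each): the guide has 2 equally likely choices, so probability 1/2; weight (1/3)·(1/2) = 1/6 each.
If it is in chest 3 (prior 2/15): the guide opened chest 3, so this case is ruled out; weight (2/15)·0 = 0.
If it is in chest 4 (prior 1/5): the guide has 3 equally likely choices, so probability 1/3; weight (1/5)·(1/3) = 1/15.
The weights sum to 2/5.
So P(the ruby in chest 2 | the guide opened chest 3) = (1/6) / (2/5) = 5/12.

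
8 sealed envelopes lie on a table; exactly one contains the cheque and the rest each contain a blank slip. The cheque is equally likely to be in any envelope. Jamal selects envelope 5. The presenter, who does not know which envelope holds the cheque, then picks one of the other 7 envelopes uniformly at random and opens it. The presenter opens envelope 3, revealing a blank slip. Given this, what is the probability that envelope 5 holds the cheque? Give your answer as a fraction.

1/7

Condition on the true location of the cheque.
If it is in any of envelopes 1, 2, 4, 5, 6, 7, and 8 (prior 1/8 each): the presenter picks envelope 3 with probability 1/7 regardless, and it is not the prize; weight (1/8)·(1/7) = 1/56 each.
If it is in envelope 3 (prior 1/8): the presenter opened envelope 3, so this case is ruled out; weight (1/8)·0 = 0.
The weights sum to 1/8.
So P(the cheque in envelope 5 | the presenter opened envelope 3) = (1/56) / (1/8) = 1/7.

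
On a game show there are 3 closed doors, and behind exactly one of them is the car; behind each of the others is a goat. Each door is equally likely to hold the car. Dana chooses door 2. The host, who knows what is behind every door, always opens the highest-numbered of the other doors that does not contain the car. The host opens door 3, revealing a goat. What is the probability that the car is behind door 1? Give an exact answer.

1/2

Consider each possible location of the car in turn.
If it is behind either of doors 1 and 2 (prior 1/3 each): door 3 is the highest-numbered option available, probability 1; weight (1/3)·1 = 1/3 each.
If it is behind door 3 (prior 1/3): the host opened door 3, so this case is ruled out; weight (1/3)·0 = 0.
The weights sum to 2/3.
So P(the car behind door 1 | the host opened door 3) = (1/3) / (2/3) = 1/2.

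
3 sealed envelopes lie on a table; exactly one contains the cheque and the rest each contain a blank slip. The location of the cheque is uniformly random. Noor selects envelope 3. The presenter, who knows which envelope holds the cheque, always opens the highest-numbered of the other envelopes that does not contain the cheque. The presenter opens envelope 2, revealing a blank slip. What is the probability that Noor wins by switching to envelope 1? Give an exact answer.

1/2

Apply Bayes' rule, conditioning on where the cheque actually is.
If it is in either of envelopes 1 and 3 (prior 1/3 each): envelope 2 is the highest-numbered option available, probability 1; weight (1/3)·1 = 1/3 each.
If it is in envelope 2 (prior 1/3): the presenter opened envelope 2, so this case is ruled out; weight (1/3)·0 = 0.
The weights sum to 2/3.
So P(the cheque in envelope 1 | the presenter opened envelope 2) = (1/3) / (2/3) = 1/2.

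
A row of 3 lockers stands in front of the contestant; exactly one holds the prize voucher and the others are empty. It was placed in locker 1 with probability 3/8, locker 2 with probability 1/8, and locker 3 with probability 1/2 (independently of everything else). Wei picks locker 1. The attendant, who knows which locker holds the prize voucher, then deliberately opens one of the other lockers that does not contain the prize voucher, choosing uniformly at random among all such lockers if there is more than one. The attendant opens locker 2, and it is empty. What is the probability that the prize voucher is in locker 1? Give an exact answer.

3/11

Consider each possible location of the prize voucher in turn.
If it is in locker 1 (prior 3/8): the attendant has 2 equally likely choices, so probability 1/2; weight (3/8)·(1/2) = 3/16.
If it is in locker 2 (prior 1/8): the attendant opened locker 2, so this case is ruled out; weight (1/8)·0 = 0.
If it is in locker 3 (prior 1/2): the attendant has no choice, probability 1; weight (1/2)·1 = 1/2.
The weights sum to 11/16.
So P(the prize voucher in locker 1 | the attendant opened locker 2) = (3/16) / (11/16) = 3/11.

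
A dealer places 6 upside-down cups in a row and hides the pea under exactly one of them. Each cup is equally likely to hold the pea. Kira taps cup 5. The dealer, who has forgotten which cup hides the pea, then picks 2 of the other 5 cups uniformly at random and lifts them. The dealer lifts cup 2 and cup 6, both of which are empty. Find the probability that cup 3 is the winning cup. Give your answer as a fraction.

1/4

Condition on the true location of the pea.
If it is under any of cups 1, 3, 4, and 5 (prior 1/6 each): the dealer picks exactly this set with probability 1/10 regardless, and none is the prize; weight (1/6)·(1/10) = 1/60 each.
If it is under either of cups 2 and 6 (prior 1/6 each): that cup was opened and seen not to hold the prize — ruled out; weight (1/6)·0 = 0 each.
The weights sum to 1/15.
So P(the pea under cup 3 | the dealer opened cup 2 and cup 6) = (1/60) / (1/15) = 1/4.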